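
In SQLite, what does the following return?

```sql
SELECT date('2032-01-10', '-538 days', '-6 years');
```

Applying '-538 days' to 2032-01-10: counting 538 days back gives 2030-07-21.
Adding -6 years to 2030-07-21 gives 2024-07-21.

2024-07-21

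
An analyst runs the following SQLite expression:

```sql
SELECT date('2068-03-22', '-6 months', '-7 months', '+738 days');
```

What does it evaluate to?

Adding -6 months to 2068-03-22 gives 2067-09-22.
Adding -7 months to 2067-09-22 gives 2067-02-22.
Applying '+738 days' to 2067-02-22: counting 738 days forward gives 2069-03-01.

2069-03-01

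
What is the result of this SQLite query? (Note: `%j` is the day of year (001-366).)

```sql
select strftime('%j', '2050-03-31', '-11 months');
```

First apply '-11 months': 2050-03-31 → 2049-05-01.
Day-of-year for 2049-05-01: days since 2049-01-01 inclusive = 121, zero-padded to 121.

121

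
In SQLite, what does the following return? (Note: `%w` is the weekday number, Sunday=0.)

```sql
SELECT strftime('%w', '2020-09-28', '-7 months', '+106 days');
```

First apply '-7 months', '+106 days': 2020-09-28 → 2020-06-13.
2020-06-13 is a Saturday; with Sunday=0 that is 6.

6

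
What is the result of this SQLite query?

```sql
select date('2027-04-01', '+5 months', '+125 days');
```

Adding +5 months to 2027-04-01 gives 2027-09-01.
Applying '+125 days' to 2027-09-01: counting 125 days forward gives 2028-01-04.

2028-01-04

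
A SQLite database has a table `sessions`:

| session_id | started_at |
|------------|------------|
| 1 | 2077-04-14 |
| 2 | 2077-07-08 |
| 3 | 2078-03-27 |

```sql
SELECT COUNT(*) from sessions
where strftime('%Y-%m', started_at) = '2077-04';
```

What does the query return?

1

Rows with year-month 2077-04: 2077-04-14 → 1.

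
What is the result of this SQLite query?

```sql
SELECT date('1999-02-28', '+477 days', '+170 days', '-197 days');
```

2000-05-23

Applying '+477 days' to 1999-02-28: counting 477 days forward gives 2000-06-19.
Applying '+170 days' to 2000-06-19: counting 170 days forward gives 2000-12-06.
Applying '-197 days' to 2000-12-06: counting 197 days back gives 2000-05-23.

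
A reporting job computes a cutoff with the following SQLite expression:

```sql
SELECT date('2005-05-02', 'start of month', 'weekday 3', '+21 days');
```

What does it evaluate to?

2005-05-25

`start of month` rewinds 2005-05-02 to 2005-05-01.
`weekday 3` advances to the next Wednesday; 2005-05-01 is a Sunday, so it moves forward to 2005-05-04.
Advancing 21 more days within May lands on 2005-05-25.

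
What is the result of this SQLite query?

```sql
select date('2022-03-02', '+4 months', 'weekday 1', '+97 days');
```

2022-10-09

Adding +4 months to 2022-03-02 gives 2022-07-02.
`weekday 1` advances to the next Monday; 2022-07-02 is a Saturday, so it moves forward to 2022-07-04.
Applying '+97 days' to 2022-07-04: counting 97 days forward gives 2022-10-09.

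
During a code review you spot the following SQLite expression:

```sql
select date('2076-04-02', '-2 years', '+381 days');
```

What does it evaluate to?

2075-04-18

Adding -2 years to 2076-04-02 gives 2074-04-02.
Applying '+381 days' to 2074-04-02: counting 381 days forward gives 2075-04-18.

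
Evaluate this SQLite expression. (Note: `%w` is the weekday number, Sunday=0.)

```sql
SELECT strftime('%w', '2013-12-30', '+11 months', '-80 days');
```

4

First apply '+11 months', '-80 days': 2013-12-30 → 2014-09-11.
2014-09-11 is a Thursday; with Sunday=0 that is 4.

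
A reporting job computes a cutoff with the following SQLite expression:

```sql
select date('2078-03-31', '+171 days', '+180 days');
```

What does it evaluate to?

Applying '+171 days' to 2078-03-31: counting 171 days forward gives 2078-09-18.
Applying '+180 days' to 2078-09-18: counting 180 days forward gives 2079-03-17.

2079-03-17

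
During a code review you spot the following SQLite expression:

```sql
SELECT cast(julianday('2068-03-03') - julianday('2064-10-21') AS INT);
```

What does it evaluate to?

10 days remain in October 2064 after the 21st (31 − 21).
Full months from November 2064 through February 2068 contribute their day counts.
Then 3 days into March 2068.
Total: 10 + 30 + 31 + 31 + 28 + 31 + 30 + 31 + 30 + 31 + 31 + 30 + 31 + 30 + 31 + 31 + 28 + 31 + 30 + 31 + 30 + 31 + 31 + 30 + 31 + 30 + 31 + 31 + 28 + 31 + 30 + 31 + 30 + 31 + 31 + 30 + 31 + 30 + 31 + 31 + 29 + 3 = 1229.

1229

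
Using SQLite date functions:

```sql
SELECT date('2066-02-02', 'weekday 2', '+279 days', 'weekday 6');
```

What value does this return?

`weekday 2` advances to the next Tuesday; 2066-02-02 is already a Tuesday, so it stays at 2066-02-02.
Applying '+279 days' to 2066-02-02: counting 279 days forward gives 2066-11-08.
`weekday 6` advances to the next Saturday; 2066-11-08 is a Monday, so it moves forward to 2066-11-13.

2066-11-13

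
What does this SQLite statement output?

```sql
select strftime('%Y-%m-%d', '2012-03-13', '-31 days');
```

2012-02-11

First apply '-31 days': 2012-03-13 → 2012-02-11.
`%Y-%m-%d` extracts the ISO date: 2012-02-11.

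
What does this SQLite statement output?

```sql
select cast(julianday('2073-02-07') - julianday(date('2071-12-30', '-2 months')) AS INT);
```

466

Adding -2 months to 2071-12-30 gives 2071-10-30.
1 day remains in October 2071 after the 30th (31 − 30).
Full months from November 2071 through January 2073 contribute their day counts.
Then 7 days into February 2073.
Total: 1 + 30 + 31 + 31 + 29 + 31 + 30 + 31 + 30 + 31 + 31 + 30 + 31 + 30 + 31 + 31 + 7 = 466.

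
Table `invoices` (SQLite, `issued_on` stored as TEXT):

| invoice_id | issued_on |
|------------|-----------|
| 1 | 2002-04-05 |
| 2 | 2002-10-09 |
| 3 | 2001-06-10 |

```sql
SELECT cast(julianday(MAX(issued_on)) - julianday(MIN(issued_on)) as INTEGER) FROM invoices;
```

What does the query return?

486

MIN = 2001-06-10, MAX = 2002-10-09.
20 days remain in June 2001 after the 10th (30 − 10).
Full months from July 2001 through September 2002 contribute their day counts.
Then 9 days into October 2002.
Total: 20 + 31 + 31 + 30 + 31 + 30 + 31 + 31 + 28 + 31 + 30 + 31 + 30 + 31 + 31 + 30 + 9 = 486.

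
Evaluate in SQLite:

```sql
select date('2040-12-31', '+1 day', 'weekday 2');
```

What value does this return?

2041-01-01

December 2040 has 31 days; 0 remain after the 31st, so 1 days reach 2041-01-01.
`weekday 2` advances to the next Tuesday; 2041-01-01 is already a Tuesday, so it stays at 2041-01-01.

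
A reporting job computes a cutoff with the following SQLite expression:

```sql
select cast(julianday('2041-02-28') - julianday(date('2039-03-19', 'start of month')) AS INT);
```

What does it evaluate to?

`start of month` rewinds 2039-03-19 to 2039-03-01.
30 days remain in March 2039 after the 1st (31 − 1).
Full months from April 2039 through January 2041 contribute their day counts.
Then 28 days into February 2041.
Total: 30 + 30 + 31 + 30 + 31 + 31 + 30 + 31 + 30 + 31 + 31 + 29 + 31 + 30 + 31 + 30 + 31 + 31 + 30 + 31 + 30 + 31 + 31 + 28 = 730.

730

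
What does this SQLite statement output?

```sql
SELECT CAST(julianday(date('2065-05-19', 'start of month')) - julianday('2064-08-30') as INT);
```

244

`start of month` rewinds 2065-05-19 to 2065-05-01.
1 day remains in August 2064 after the 30th (31 − 30).
Full months from September 2064 through April 2065 contribute their day counts.
Then 1 day into May 2065.
Total: 1 + 30 + 31 + 30 + 31 + 31 + 28 + 31 + 30 + 1 = 244.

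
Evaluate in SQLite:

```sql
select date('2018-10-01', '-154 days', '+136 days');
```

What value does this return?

2018-09-13

Applying '-154 days' to 2018-10-01: counting 154 days back gives 2018-04-30.
Applying '+136 days' to 2018-04-30: counting 136 days forward gives 2018-09-13.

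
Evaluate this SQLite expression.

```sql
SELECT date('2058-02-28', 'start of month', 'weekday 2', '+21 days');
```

`start of month` rewinds 2058-02-28 to 2058-02-01.
`weekday 2` advances to the next Tuesday; 2058-02-01 is a Friday, so it moves forward to 2058-02-05.
Advancing 21 more days within February lands on 2058-02-26.

2058-02-26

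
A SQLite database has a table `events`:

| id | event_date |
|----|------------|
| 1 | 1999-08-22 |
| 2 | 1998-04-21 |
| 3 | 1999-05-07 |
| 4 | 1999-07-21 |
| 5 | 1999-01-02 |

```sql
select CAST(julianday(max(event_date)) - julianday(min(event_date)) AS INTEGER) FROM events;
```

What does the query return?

488

MIN = 1998-04-21, MAX = 1999-08-22.
9 days remain in April 1998 after the 21st (30 − 21).
Full months from May 1998 through July 1999 contribute their day counts.
Then 22 days into August 1999.
Total: 9 + 31 + 30 + 31 + 31 + 30 + 31 + 30 + 31 + 31 + 28 + 31 + 30 + 31 + 30 + 31 + 22 = 488.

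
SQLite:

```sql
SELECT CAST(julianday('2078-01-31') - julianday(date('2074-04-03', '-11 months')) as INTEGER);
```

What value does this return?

1734

Adding -11 months to 2074-04-03 gives 2073-05-03.
28 days remain in May 2073 after the 3rd (31 − 3).
Full months from June 2073 through December 2077 contribute their day counts.
Then 31 days into January 2078.
Total: 28 + 30 + 31 + 31 + 30 + 31 + 30 + 31 + 31 + 28 + 31 + 30 + 31 + 30 + 31 + 31 + 30 + 31 + 30 + 31 + 31 + 28 + 31 + 30 + 31 + 30 + 31 + 31 + 30 + 31 + 30 + 31 + 31 + 29 + 31 + 30 + 31 + 30 + 31 + 31 + 30 + 31 + 30 + 31 + 31 + 28 + 31 + 30 + 31 + 30 + 31 + 31 + 30 + 31 + 30 + 31 + 31 = 1734.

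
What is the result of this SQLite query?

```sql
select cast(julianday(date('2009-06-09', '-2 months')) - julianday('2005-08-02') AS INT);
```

Adding -2 months to 2009-06-09 gives 2009-04-09.
29 days remain in August 2005 after the 2nd (31 − 2).
Full months from September 2005 through March 2009 contribute their day counts.
Then 9 days into April 2009.
Total: 29 + 30 + 31 + 30 + 31 + 31 + 28 + 31 + 30 + 31 + 30 + 31 + 31 + 30 + 31 + 30 + 31 + 31 + 28 + 31 + 30 + 31 + 30 + 31 + 31 + 30 + 31 + 30 + 31 + 31 + 29 + 31 + 30 + 31 + 30 + 31 + 31 + 30 + 31 + 30 + 31 + 31 + 28 + 31 + 9 = 1346.

1346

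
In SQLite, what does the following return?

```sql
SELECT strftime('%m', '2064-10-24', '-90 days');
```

07

First apply '-90 days': 2064-10-24 → 2064-07-26.
`%m` extracts the 2-digit month (01-12): 07.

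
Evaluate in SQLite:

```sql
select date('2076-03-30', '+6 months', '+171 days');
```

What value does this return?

Adding +6 months to 2076-03-30 gives 2076-09-30.
Applying '+171 days' to 2076-09-30: counting 171 days forward gives 2077-03-20.

2077-03-20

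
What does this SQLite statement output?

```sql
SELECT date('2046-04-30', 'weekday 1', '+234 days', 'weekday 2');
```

2046-12-25

`weekday 1` advances to the next Monday; 2046-04-30 is already a Monday, so it stays at 2046-04-30.
Applying '+234 days' to 2046-04-30: counting 234 days forward gives 2046-12-20.
`weekday 2` advances to the next Tuesday; 2046-12-20 is a Thursday, so it moves forward to 2046-12-25.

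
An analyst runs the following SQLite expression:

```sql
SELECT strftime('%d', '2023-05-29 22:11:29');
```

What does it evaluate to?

`%d` extracts the 2-digit day of month: 29.

29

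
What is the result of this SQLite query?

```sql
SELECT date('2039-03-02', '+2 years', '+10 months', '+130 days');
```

Adding +2 years to 2039-03-02 gives 2041-03-02.
Adding +10 months to 2041-03-02 gives 2042-01-02.
Applying '+130 days' to 2042-01-02: counting 130 days forward gives 2042-05-12.

2042-05-12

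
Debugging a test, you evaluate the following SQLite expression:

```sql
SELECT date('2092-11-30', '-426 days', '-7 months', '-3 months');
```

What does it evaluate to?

2090-12-01

Applying '-426 days' to 2092-11-30: counting 426 days back gives 2091-10-01.
Adding -7 months to 2091-10-01 gives 2091-03-01.
Adding -3 months to 2091-03-01 gives 2090-12-01.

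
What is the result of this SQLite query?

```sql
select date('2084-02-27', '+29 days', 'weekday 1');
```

February 2084 has 29 days; 2 remain after the 27th, so 3 days reach 2084-03-01.
Advancing 26 more days within March lands on 2084-03-27.
`weekday 1` advances to the next Monday; 2084-03-27 is already a Monday, so it stays at 2084-03-27.

2084-03-27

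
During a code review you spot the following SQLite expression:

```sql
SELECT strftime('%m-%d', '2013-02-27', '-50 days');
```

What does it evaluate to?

First apply '-50 days': 2013-02-27 → 2013-01-08.
`%m-%d` extracts the month-day: 01-08.

01-08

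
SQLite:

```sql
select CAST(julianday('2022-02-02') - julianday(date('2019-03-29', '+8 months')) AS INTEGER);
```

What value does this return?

796

Adding +8 months to 2019-03-29 gives 2019-11-29.
1 day remains in November 2019 after the 29th (30 − 29).
Full months from December 2019 through January 2022 contribute their day counts.
Then 2 days into February 2022.
Total: 1 + 31 + 31 + 29 + 31 + 30 + 31 + 30 + 31 + 31 + 30 + 31 + 30 + 31 + 31 + 28 + 31 + 30 + 31 + 30 + 31 + 31 + 30 + 31 + 30 + 31 + 31 + 2 = 796.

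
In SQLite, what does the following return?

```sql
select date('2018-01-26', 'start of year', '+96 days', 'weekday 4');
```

`start of year` rewinds 2018-01-26 to 2018-01-01.
Applying '+96 days' to 2018-01-01: counting 96 days forward gives 2018-04-07.
`weekday 4` advances to the next Thursday; 2018-04-07 is a Saturday, so it moves forward to 2018-04-12.

2018-04-12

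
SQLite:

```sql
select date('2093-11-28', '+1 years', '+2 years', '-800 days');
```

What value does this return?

Adding +1 year to 2093-11-28 gives 2094-11-28.
Adding +2 years to 2094-11-28 gives 2096-11-28.
Applying '-800 days' to 2096-11-28: counting 800 days back gives 2094-09-20.

2094-09-20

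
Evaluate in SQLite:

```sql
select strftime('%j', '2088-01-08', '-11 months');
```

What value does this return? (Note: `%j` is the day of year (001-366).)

039

First apply '-11 months': 2088-01-08 → 2087-02-08.
Day-of-year for 2087-02-08: days since 2087-01-01 inclusive = 39, zero-padded to 039.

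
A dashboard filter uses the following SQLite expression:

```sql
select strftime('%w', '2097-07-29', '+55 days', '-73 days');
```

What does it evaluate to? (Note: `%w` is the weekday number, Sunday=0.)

First apply '+55 days', '-73 days': 2097-07-29 → 2097-07-11.
2097-07-11 is a Thursday; with Sunday=0 that is 4.

4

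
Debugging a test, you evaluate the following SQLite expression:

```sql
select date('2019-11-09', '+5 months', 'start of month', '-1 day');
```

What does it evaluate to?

2020-03-31

Adding +5 months to 2019-11-09 gives 2020-04-09.
`start of month` rewinds 2020-04-09 to 2020-04-01.
Going back 1 day from 2020-04-01 reaches 2020-03-31 (last day of March, 31 days).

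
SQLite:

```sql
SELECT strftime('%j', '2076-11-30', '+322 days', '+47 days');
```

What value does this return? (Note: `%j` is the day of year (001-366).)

First apply '+322 days', '+47 days': 2076-11-30 → 2077-12-04.
Day-of-year for 2077-12-04: days since 2077-01-01 inclusive = 338, zero-padded to 338.

338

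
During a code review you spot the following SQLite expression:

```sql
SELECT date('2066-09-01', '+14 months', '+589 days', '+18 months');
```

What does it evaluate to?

2070-12-12

Adding +14 months to 2066-09-01 gives 2067-11-01.
Applying '+589 days' to 2067-11-01: counting 589 days forward gives 2069-06-12.
Adding +18 months to 2069-06-12 gives 2070-12-12.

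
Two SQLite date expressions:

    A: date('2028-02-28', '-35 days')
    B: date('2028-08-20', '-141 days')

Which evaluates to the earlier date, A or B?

A

A = 2028-01-24.
B = 2028-04-01.
A is earlier.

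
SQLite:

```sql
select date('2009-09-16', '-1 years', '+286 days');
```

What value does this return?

Adding -1 year to 2009-09-16 gives 2008-09-16.
Applying '+286 days' to 2008-09-16: counting 286 days forward gives 2009-06-29.

2009-06-29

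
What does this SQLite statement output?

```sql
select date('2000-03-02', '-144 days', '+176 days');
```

2000-04-03

Applying '-144 days' to 2000-03-02: counting 144 days back gives 1999-10-10.
Applying '+176 days' to 1999-10-10: counting 176 days forward gives 2000-04-03.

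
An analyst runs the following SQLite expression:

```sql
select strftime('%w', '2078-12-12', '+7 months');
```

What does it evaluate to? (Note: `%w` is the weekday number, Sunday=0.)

First apply '+7 months': 2078-12-12 → 2079-07-12.
2079-07-12 is a Wednesday; with Sunday=0 that is 3.

3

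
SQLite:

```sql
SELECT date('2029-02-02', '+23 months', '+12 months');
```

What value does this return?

2032-01-02

Adding +23 months to 2029-02-02 gives 2031-01-02.
Adding +12 months to 2031-01-02 gives 2032-01-02.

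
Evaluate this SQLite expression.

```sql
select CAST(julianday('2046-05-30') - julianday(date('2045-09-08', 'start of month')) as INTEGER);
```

271

`start of month` rewinds 2045-09-08 to 2045-09-01.
29 days remain in September 2045 after the 1st (30 − 1).
Full months from October 2045 through April 2046 contribute their day counts.
Then 30 days into May 2046.
Total: 29 + 31 + 30 + 31 + 31 + 28 + 31 + 30 + 30 = 271.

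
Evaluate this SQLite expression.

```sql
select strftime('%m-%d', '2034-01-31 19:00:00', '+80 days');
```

04-21

First apply '+80 days': 2034-01-31 19:00:00 → 2034-04-21 19:00:00.
`%m-%d` extracts the month-day: 04-21.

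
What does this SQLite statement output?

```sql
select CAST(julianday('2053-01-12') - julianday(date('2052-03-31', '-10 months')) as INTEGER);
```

Adding -10 months to 2052-03-31 gives 2051-05-31.
0 days remain in May 2051 after the 31st (31 − 31).
Full months from June 2051 through December 2052 contribute their day counts.
Then 12 days into January 2053.
Total: 0 + 30 + 31 + 31 + 30 + 31 + 30 + 31 + 31 + 29 + 31 + 30 + 31 + 30 + 31 + 31 + 30 + 31 + 30 + 31 + 12 = 592.

592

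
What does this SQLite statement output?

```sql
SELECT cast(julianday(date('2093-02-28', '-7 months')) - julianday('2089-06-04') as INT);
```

Adding -7 months to 2093-02-28 gives 2092-07-28.
26 days remain in June 2089 after the 4th (30 − 4).
Full months from July 2089 through June 2092 contribute their day counts.
Then 28 days into July 2092.
Total: 26 + 31 + 31 + 30 + 31 + 30 + 31 + 31 + 28 + 31 + 30 + 31 + 30 + 31 + 31 + 30 + 31 + 30 + 31 + 31 + 28 + 31 + 30 + 31 + 30 + 31 + 31 + 30 + 31 + 30 + 31 + 31 + 29 + 31 + 30 + 31 + 30 + 28 = 1150.

1150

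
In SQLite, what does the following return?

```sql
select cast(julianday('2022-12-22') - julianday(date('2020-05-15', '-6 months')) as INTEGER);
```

1133

Adding -6 months to 2020-05-15 gives 2019-11-15.
15 days remain in November 2019 after the 15th (30 − 15).
Full months from December 2019 through November 2022 contribute their day counts.
Then 22 days into December 2022.
Total: 15 + 31 + 31 + 29 + 31 + 30 + 31 + 30 + 31 + 31 + 30 + 31 + 30 + 31 + 31 + 28 + 31 + 30 + 31 + 30 + 31 + 31 + 30 + 31 + 30 + 31 + 31 + 28 + 31 + 30 + 31 + 30 + 31 + 31 + 30 + 31 + 30 + 22 = 1133.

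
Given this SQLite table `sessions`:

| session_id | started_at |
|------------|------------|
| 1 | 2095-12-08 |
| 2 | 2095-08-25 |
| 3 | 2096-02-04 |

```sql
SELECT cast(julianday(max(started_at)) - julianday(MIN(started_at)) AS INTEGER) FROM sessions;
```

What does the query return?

163

MIN = 2095-08-25, MAX = 2096-02-04.
6 days remain in August 2095 after the 25th (31 − 25).
September 2095: 30 days.
October 2095: 31 days.
November 2095: 30 days.
December 2095: 31 days.
January 2096: 31 days.
Then 4 days into February 2096.
Total: 6 + 30 + 31 + 30 + 31 + 31 + 4 = 163.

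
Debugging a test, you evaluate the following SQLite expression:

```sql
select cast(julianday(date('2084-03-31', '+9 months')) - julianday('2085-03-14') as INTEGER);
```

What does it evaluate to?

Adding +9 months to 2084-03-31 gives 2084-12-31.
0 days remain in December 2084 after the 31st (31 − 31).
January 2085: 31 days.
February 2085: 28 days.
Then 14 days into March 2085.
Total: 0 + 31 + 28 + 14 = 73.
The subtraction is earlier − later, so the result is −73 → -73.

-73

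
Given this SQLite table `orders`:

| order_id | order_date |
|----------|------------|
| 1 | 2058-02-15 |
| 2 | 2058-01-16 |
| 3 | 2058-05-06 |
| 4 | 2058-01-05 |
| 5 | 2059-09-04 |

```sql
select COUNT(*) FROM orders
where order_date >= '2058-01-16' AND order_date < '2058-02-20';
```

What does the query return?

Rows in [2058-01-16, 2058-02-20): 2058-02-15, 2058-01-16 → 2 rows.

2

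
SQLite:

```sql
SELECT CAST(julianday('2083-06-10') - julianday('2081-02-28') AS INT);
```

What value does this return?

0 days remain in February 2081 after the 28th (28 − 28).
Full months from March 2081 through May 2083 contribute their day counts.
Then 10 days into June 2083.
Total: 0 + 31 + 30 + 31 + 30 + 31 + 31 + 30 + 31 + 30 + 31 + 31 + 28 + 31 + 30 + 31 + 30 + 31 + 31 + 30 + 31 + 30 + 31 + 31 + 28 + 31 + 30 + 31 + 10 = 832.

832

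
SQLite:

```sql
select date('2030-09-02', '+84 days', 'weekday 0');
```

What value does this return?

Applying '+84 days' to 2030-09-02: counting 84 days forward gives 2030-11-25.
`weekday 0` advances to the next Sunday; 2030-11-25 is a Monday, so it moves forward to 2030-12-01.

2030-12-01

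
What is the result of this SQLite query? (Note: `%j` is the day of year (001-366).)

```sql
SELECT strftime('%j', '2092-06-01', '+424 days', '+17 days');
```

First apply '+424 days', '+17 days': 2092-06-01 → 2093-08-16.
Day-of-year for 2093-08-16: days since 2093-01-01 inclusive = 228, zero-padded to 228.

228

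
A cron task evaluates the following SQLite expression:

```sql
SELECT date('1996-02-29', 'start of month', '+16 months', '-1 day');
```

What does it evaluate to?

`start of month` rewinds 1996-02-29 to 1996-02-01.
Adding +16 months to 1996-02-01 gives 1997-06-01.
Going back 1 day from 1997-06-01 reaches 1997-05-31 (last day of May, 31 days).

1997-05-31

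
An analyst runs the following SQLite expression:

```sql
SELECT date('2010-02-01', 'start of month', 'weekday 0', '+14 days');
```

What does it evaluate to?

2010-02-21

`start of month` rewinds 2010-02-01 to 2010-02-01.
`weekday 0` advances to the next Sunday; 2010-02-01 is a Monday, so it moves forward to 2010-02-07.
Advancing 14 more days within February lands on 2010-02-21.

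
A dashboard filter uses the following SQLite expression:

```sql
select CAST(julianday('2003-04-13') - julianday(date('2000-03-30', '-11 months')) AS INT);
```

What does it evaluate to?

Adding -11 months to 2000-03-30 gives 1999-04-30.
0 days remain in April 1999 after the 30th (30 − 30).
Full months from May 1999 through March 2003 contribute their day counts.
Then 13 days into April 2003.
Total: 0 + 31 + 30 + 31 + 31 + 30 + 31 + 30 + 31 + 31 + 29 + 31 + 30 + 31 + 30 + 31 + 31 + 30 + 31 + 30 + 31 + 31 + 28 + 31 + 30 + 31 + 30 + 31 + 31 + 30 + 31 + 30 + 31 + 31 + 28 + 31 + 30 + 31 + 30 + 31 + 31 + 30 + 31 + 30 + 31 + 31 + 28 + 31 + 13 = 1444.

1444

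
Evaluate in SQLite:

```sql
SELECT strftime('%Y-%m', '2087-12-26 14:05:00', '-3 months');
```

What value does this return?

First apply '-3 months': 2087-12-26 14:05:00 → 2087-09-26 14:05:00.
`%Y-%m` extracts the year-month: 2087-09.

2087-09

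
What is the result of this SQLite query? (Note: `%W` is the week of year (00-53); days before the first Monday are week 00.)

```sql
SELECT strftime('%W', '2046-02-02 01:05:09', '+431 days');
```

14

First apply '+431 days': 2046-02-02 01:05:09 → 2047-04-09 01:05:09.
2047-04-09 is a Tuesday. SQLite's %W counts Mondays since the year started; the result is 14.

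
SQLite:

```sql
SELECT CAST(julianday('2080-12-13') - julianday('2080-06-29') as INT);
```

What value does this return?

167

1 day remains in June 2080 after the 29th (30 − 29).
July 2080: 31 days.
August 2080: 31 days.
September 2080: 30 days.
October 2080: 31 days.
November 2080: 30 days.
Then 13 days into December 2080.
Total: 1 + 31 + 31 + 30 + 31 + 30 + 13 = 167.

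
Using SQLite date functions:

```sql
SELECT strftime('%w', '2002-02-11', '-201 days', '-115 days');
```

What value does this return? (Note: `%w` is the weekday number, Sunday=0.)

0

First apply '-201 days', '-115 days': 2002-02-11 → 2001-04-01.
2001-04-01 is a Sunday; with Sunday=0 that is 0.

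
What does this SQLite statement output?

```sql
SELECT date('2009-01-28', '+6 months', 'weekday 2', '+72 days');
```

Adding +6 months to 2009-01-28 gives 2009-07-28.
`weekday 2` advances to the next Tuesday; 2009-07-28 is already a Tuesday, so it stays at 2009-07-28.
Applying '+72 days' to 2009-07-28: counting 72 days forward gives 2009-10-08.

2009-10-08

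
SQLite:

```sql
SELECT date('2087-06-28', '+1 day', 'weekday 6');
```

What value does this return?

2087-07-05

Advancing 1 more day within June lands on 2087-06-29.
`weekday 6` advances to the next Saturday; 2087-06-29 is a Sunday, so it moves forward to 2087-07-05.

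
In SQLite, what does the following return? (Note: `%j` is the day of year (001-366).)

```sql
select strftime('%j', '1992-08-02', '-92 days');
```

123

First apply '-92 days': 1992-08-02 → 1992-05-02.
Day-of-year for 1992-05-02: days since 1992-01-01 inclusive = 123, zero-padded to 123.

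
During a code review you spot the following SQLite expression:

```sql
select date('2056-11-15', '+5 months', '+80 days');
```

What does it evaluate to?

Adding +5 months to 2056-11-15 gives 2057-04-15.
Applying '+80 days' to 2057-04-15: counting 80 days forward gives 2057-07-04.

2057-07-04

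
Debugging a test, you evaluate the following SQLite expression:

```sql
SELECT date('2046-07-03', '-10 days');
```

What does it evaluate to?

Going back 3 days from 2046-07-03 reaches 2046-06-30 (last day of June, 30 days).
Going back 7 days within June lands on 2046-06-23.

2046-06-23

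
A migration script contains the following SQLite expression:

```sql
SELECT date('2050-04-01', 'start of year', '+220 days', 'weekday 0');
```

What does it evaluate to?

2050-08-14

`start of year` rewinds 2050-04-01 to 2050-01-01.
Applying '+220 days' to 2050-01-01: counting 220 days forward gives 2050-08-09.
`weekday 0` advances to the next Sunday; 2050-08-09 is a Tuesday, so it moves forward to 2050-08-14.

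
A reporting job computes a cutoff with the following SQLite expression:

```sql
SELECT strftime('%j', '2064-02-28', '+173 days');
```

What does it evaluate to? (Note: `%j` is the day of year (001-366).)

First apply '+173 days': 2064-02-28 → 2064-08-19.
Day-of-year for 2064-08-19: days since 2064-01-01 inclusive = 232, zero-padded to 232.

232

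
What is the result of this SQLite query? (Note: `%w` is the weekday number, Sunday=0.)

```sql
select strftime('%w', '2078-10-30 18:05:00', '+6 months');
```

First apply '+6 months': 2078-10-30 18:05:00 → 2079-04-30 18:05:00.
2079-04-30 is a Sunday; with Sunday=0 that is 0.

0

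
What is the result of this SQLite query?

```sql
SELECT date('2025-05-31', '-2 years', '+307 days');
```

Adding -2 years to 2025-05-31 gives 2023-05-31.
Applying '+307 days' to 2023-05-31: counting 307 days forward gives 2024-04-02.

2024-04-02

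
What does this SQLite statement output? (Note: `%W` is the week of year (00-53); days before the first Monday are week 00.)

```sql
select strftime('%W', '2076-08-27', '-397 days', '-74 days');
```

First apply '-397 days', '-74 days': 2076-08-27 → 2075-05-14.
2075-05-14 is a Tuesday. SQLite's %W counts Mondays since the year started; the result is 19.

19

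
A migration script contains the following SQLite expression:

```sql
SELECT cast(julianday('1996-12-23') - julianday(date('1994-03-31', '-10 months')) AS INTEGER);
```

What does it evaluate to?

1302

Adding -10 months to 1994-03-31 gives 1993-05-31.
0 days remain in May 1993 after the 31st (31 − 31).
Full months from June 1993 through November 1996 contribute their day counts.
Then 23 days into December 1996.
Total: 0 + 30 + 31 + 31 + 30 + 31 + 30 + 31 + 31 + 28 + 31 + 30 + 31 + 30 + 31 + 31 + 30 + 31 + 30 + 31 + 31 + 28 + 31 + 30 + 31 + 30 + 31 + 31 + 30 + 31 + 30 + 31 + 31 + 29 + 31 + 30 + 31 + 30 + 31 + 31 + 30 + 31 + 30 + 23 = 1302.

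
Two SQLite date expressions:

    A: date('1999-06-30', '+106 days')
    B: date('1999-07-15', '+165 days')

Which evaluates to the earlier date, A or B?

A = 1999-10-14.
B = 1999-12-27.
A is earlier.

A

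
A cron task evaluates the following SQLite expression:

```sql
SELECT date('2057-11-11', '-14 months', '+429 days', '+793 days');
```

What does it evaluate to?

2060-01-16

Adding -14 months to 2057-11-11 gives 2056-09-11.
Applying '+429 days' to 2056-09-11: counting 429 days forward gives 2057-11-14.
Applying '+793 days' to 2057-11-14: counting 793 days forward gives 2060-01-16.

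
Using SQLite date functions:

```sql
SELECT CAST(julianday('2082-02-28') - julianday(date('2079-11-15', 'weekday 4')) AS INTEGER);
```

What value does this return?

835

`weekday 4` advances to the next Thursday; 2079-11-15 is a Wednesday, so it moves forward to 2079-11-16.
14 days remain in November 2079 after the 16th (30 − 16).
Full months from December 2079 through January 2082 contribute their day counts.
Then 28 days into February 2082.
Total: 14 + 31 + 31 + 29 + 31 + 30 + 31 + 30 + 31 + 31 + 30 + 31 + 30 + 31 + 31 + 28 + 31 + 30 + 31 + 30 + 31 + 31 + 30 + 31 + 30 + 31 + 31 + 28 = 835.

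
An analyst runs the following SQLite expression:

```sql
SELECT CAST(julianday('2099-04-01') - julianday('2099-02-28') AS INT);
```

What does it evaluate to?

32

0 days remain in February 2099 after the 28th (28 − 28).
March 2099: 31 days.
Then 1 day into April 2099.
Total: 0 + 31 + 1 = 32.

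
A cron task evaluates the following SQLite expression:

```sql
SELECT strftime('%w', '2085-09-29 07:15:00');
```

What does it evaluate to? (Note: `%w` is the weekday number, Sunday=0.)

2085-09-29 is a Saturday; with Sunday=0 that is 6.

6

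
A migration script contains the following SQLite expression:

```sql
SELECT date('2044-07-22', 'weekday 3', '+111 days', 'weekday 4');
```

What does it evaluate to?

2044-11-17

`weekday 3` advances to the next Wednesday; 2044-07-22 is a Friday, so it moves forward to 2044-07-27.
Applying '+111 days' to 2044-07-27: counting 111 days forward gives 2044-11-15.
`weekday 4` advances to the next Thursday; 2044-11-15 is a Tuesday, so it moves forward to 2044-11-17.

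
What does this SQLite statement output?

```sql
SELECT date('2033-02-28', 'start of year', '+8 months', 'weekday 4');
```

`start of year` rewinds 2033-02-28 to 2033-01-01.
Adding +8 months to 2033-01-01 gives 2033-09-01.
`weekday 4` advances to the next Thursday; 2033-09-01 is already a Thursday, so it stays at 2033-09-01.

2033-09-01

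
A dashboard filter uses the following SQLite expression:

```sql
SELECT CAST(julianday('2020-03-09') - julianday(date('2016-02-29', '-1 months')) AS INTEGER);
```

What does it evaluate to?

1501

Adding -1 month to 2016-02-29 gives 2016-01-29.
2 days remain in January 2016 after the 29th (31 − 29).
Full months from February 2016 through February 2020 contribute their day counts.
Then 9 days into March 2020.
Total: 2 + 29 + 31 + 30 + 31 + 30 + 31 + 31 + 30 + 31 + 30 + 31 + 31 + 28 + 31 + 30 + 31 + 30 + 31 + 31 + 30 + 31 + 30 + 31 + 31 + 28 + 31 + 30 + 31 + 30 + 31 + 31 + 30 + 31 + 30 + 31 + 31 + 28 + 31 + 30 + 31 + 30 + 31 + 31 + 30 + 31 + 30 + 31 + 31 + 29 + 9 = 1501.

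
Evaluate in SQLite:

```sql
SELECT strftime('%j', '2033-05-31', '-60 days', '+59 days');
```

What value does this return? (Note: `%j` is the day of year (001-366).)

150

First apply '-60 days', '+59 days': 2033-05-31 → 2033-05-30.
Day-of-year for 2033-05-30: days since 2033-01-01 inclusive = 150, zero-padded to 150.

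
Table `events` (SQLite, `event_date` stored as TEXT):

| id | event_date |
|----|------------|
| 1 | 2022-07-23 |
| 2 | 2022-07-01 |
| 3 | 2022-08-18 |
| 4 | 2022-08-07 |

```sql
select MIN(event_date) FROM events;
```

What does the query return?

MIN over {2022-07-01, 2022-07-23, 2022-08-07, 2022-08-18}.

2022-07-01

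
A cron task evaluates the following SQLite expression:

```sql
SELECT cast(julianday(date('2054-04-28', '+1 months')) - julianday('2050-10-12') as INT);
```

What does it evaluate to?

1324

Adding +1 month to 2054-04-28 gives 2054-05-28.
19 days remain in October 2050 after the 12th (31 − 12).
Full months from November 2050 through April 2054 contribute their day counts.
Then 28 days into May 2054.
Total: 19 + 30 + 31 + 31 + 28 + 31 + 30 + 31 + 30 + 31 + 31 + 30 + 31 + 30 + 31 + 31 + 29 + 31 + 30 + 31 + 30 + 31 + 31 + 30 + 31 + 30 + 31 + 31 + 28 + 31 + 30 + 31 + 30 + 31 + 31 + 30 + 31 + 30 + 31 + 31 + 28 + 31 + 30 + 28 = 1324.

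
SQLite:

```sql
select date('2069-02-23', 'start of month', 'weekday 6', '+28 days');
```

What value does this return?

2069-03-02

`start of month` rewinds 2069-02-23 to 2069-02-01.
`weekday 6` advances to the next Saturday; 2069-02-01 is a Friday, so it moves forward to 2069-02-02.
February 2069 has 28 days; 26 remain after the 2nd, so 27 days reach 2069-03-01.
Advancing 1 more day within March lands on 2069-03-02.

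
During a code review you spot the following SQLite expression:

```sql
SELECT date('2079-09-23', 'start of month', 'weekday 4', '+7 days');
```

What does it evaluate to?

`start of month` rewinds 2079-09-23 to 2079-09-01.
`weekday 4` advances to the next Thursday; 2079-09-01 is a Friday, so it moves forward to 2079-09-07.
Advancing 7 more days within September lands on 2079-09-14.

2079-09-14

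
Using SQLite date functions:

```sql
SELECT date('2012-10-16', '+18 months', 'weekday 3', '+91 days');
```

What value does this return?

Adding +18 months to 2012-10-16 gives 2014-04-16.
`weekday 3` advances to the next Wednesday; 2014-04-16 is already a Wednesday, so it stays at 2014-04-16.
Applying '+91 days' to 2014-04-16: counting 91 days forward gives 2014-07-16.

2014-07-16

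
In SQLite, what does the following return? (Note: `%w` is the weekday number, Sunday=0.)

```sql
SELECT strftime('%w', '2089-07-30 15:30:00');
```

6

2089-07-30 is a Saturday; with Sunday=0 that is 6.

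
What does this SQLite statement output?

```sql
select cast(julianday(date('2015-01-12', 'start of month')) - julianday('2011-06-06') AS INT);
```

`start of month` rewinds 2015-01-12 to 2015-01-01.
24 days remain in June 2011 after the 6th (30 − 6).
Full months from July 2011 through December 2014 contribute their day counts.
Then 1 day into January 2015.
Total: 24 + 31 + 31 + 30 + 31 + 30 + 31 + 31 + 29 + 31 + 30 + 31 + 30 + 31 + 31 + 30 + 31 + 30 + 31 + 31 + 28 + 31 + 30 + 31 + 30 + 31 + 31 + 30 + 31 + 30 + 31 + 31 + 28 + 31 + 30 + 31 + 30 + 31 + 31 + 30 + 31 + 30 + 31 + 1 = 1305.

1305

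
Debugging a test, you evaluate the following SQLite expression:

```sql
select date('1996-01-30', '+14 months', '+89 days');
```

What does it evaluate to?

Adding +14 months to 1996-01-30 gives 1997-03-30.
Applying '+89 days' to 1997-03-30: counting 89 days forward gives 1997-06-27.

1997-06-27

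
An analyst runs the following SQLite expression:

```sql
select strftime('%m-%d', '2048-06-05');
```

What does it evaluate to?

06-05

`%m-%d` extracts the month-day: 06-05.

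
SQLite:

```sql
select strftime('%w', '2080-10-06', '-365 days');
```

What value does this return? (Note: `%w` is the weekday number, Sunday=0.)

First apply '-365 days': 2080-10-06 → 2079-10-07.
2079-10-07 is a Saturday; with Sunday=0 that is 6.

6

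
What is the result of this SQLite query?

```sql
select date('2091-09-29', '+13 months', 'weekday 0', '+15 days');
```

Adding +13 months to 2091-09-29 gives 2092-10-29.
`weekday 0` advances to the next Sunday; 2092-10-29 is a Wednesday, so it moves forward to 2092-11-02.
Advancing 15 more days within November lands on 2092-11-17.

2092-11-17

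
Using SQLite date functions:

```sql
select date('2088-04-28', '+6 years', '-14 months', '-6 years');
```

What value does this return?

2087-02-28

Adding +6 years to 2088-04-28 gives 2094-04-28.
Adding -14 months to 2094-04-28 gives 2093-02-28.
Adding -6 years to 2093-02-28 gives 2087-02-28.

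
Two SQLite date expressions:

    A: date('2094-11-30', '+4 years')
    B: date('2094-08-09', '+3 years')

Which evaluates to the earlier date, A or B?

A = 2098-11-30.
B = 2097-08-09.
B is earlier.

B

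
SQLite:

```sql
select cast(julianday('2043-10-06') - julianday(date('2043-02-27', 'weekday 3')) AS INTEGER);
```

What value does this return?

216

`weekday 3` advances to the next Wednesday; 2043-02-27 is a Friday, so it moves forward to 2043-03-04.
27 days remain in March 2043 after the 4th (31 − 4).
Full months from April 2043 through September 2043 contribute their day counts.
Then 6 days into October 2043.
Total: 27 + 30 + 31 + 30 + 31 + 31 + 30 + 6 = 216.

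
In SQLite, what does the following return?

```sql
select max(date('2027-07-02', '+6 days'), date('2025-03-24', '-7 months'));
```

2027-07-08

date('2027-07-02', '+6 days') → 2027-07-08.
date('2025-03-24', '-7 months') → 2024-08-24.
Later of the two is 2027-07-08.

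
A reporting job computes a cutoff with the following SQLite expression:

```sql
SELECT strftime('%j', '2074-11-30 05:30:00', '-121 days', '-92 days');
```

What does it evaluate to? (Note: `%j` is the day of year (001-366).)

121

First apply '-121 days', '-92 days': 2074-11-30 05:30:00 → 2074-05-01 05:30:00.
Day-of-year for 2074-05-01: days since 2074-01-01 inclusive = 121, zero-padded to 121.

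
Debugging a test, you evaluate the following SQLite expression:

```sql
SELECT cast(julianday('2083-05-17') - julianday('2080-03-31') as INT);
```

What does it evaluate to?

0 days remain in March 2080 after the 31st (31 − 31).
Full months from April 2080 through April 2083 contribute their day counts.
Then 17 days into May 2083.
Total: 0 + 30 + 31 + 30 + 31 + 31 + 30 + 31 + 30 + 31 + 31 + 28 + 31 + 30 + 31 + 30 + 31 + 31 + 30 + 31 + 30 + 31 + 31 + 28 + 31 + 30 + 31 + 30 + 31 + 31 + 30 + 31 + 30 + 31 + 31 + 28 + 31 + 30 + 17 = 1142.

1142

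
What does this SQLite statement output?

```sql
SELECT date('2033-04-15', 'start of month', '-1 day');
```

2033-03-31

`start of month` rewinds 2033-04-15 to 2033-04-01.
Going back 1 day from 2033-04-01 reaches 2033-03-31 (last day of March, 31 days).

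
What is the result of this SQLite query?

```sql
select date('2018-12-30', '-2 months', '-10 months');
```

2017-12-30

Adding -2 months to 2018-12-30 gives 2018-10-30.
Adding -10 months to 2018-10-30 gives 2017-12-30.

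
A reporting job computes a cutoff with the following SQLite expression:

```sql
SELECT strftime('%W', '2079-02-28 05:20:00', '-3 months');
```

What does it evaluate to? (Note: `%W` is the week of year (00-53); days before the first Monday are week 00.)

First apply '-3 months': 2079-02-28 05:20:00 → 2078-11-28 05:20:00.
2078-11-28 is a Monday. SQLite's %W counts Mondays since the year started; the result is 48.

48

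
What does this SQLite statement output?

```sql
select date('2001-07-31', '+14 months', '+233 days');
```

2003-05-22

Adding +14 months to 2001-07-31 targets 2002-09-31. September 2002 has only 30 days, so SQLite normalizes the 1-day overflow forward to 2002-10-01.
Applying '+233 days' to 2002-10-01: counting 233 days forward gives 2003-05-22.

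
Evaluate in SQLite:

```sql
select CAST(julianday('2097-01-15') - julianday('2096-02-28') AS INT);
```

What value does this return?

322

1 day remains in February 2096 after the 28th (29 − 28).
Full months from March 2096 through December 2096 contribute their day counts.
Then 15 days into January 2097.
Total: 1 + 31 + 30 + 31 + 30 + 31 + 31 + 30 + 31 + 30 + 31 + 15 = 322.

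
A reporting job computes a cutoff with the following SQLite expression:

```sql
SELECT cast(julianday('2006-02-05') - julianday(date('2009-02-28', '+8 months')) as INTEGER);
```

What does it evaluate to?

-1361

Adding +8 months to 2009-02-28 gives 2009-10-28.
23 days remain in February 2006 after the 5th (28 − 5).
Full months from March 2006 through September 2009 contribute their day counts.
Then 28 days into October 2009.
Total: 23 + 31 + 30 + 31 + 30 + 31 + 31 + 30 + 31 + 30 + 31 + 31 + 28 + 31 + 30 + 31 + 30 + 31 + 31 + 30 + 31 + 30 + 31 + 31 + 29 + 31 + 30 + 31 + 30 + 31 + 31 + 30 + 31 + 30 + 31 + 31 + 28 + 31 + 30 + 31 + 30 + 31 + 31 + 30 + 28 = 1361.
The subtraction is earlier − later, so the result is −1361 → -1361.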